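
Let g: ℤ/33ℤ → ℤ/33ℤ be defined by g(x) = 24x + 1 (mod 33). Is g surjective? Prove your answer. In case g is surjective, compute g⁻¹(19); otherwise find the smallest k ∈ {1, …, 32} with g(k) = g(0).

Recall that g is surjective if every y in the codomain equals g(x) for some x in the domain.
Since gcd(24, 33) = 3, we have 24x ≡ 0 (mod 3) for all x, so g(x) ≡ 1 (mod 3).
But 0 ≢ 1 (mod 3), so 0 ∈ ℤ/33ℤ has no preimage. Hence g is not surjective.
Since g is not surjective, we find the least positive k with g(k) = g(0): this means 24k ≡ 0 (mod 33), i.e. 33 ∣ 24k. Since gcd(24, 33) = 3, dividing through by 3 this holds exactly when 11 ∣ 8k, and as gcd(8, 11) = 1, exactly when 11 ∣ k.
The smallest positive such k is 11.

11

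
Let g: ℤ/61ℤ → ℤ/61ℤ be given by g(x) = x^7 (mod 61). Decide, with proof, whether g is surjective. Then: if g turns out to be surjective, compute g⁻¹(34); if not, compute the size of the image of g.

20

Since 61 is prime, the nonzero elements of ℤ/61ℤ form a cyclic group of order 60.
As gcd(7, 60) = 1, raising to the 7th power is a bijection on this group: if u^7 ≡ v^7 then (uv^{−1})^7 = 1, and the only element of order dividing gcd(7, 60) = 1 is 1, so u = v.
With g(0) = 0 this makes g injective on all of ℤ/61ℤ, hence bijective (finite equal-size domain and codomain). In particular g is surjective.
Since g is surjective, we find the preimage of 34. The inverse of x ↦ x^7 on (ℤ/61ℤ)^× is x ↦ x^43, because 7·43 = 301 = 5·60 + 1 ≡ 1 (mod 60) and x^{60} = 1 for x ≠ 0 (Fermat). So g⁻¹(34) = 34^43 mod 61.
Repeated squaring mod 61: 34^1 ≡ 34, 34^2 ≡ 34² = 1156 ≡ 58, 34^4 ≡ 58² = 3364 ≡ 9, 34^8 ≡ 9² = 81 ≡ 20, 34^16 ≡ 20² = 400 ≡ 34, 34^32 ≡ 34² = 1156 ≡ 58. Since 43 = 32 + 8 + 2 + 1, 34^43 ≡ 58·20·58·34: 58·20 = 1160 ≡ 1, then 1·58 = 58, then 58·34 = 1972 ≡ 20. So 34^43 ≡ 20 (mod 61).
Hence g⁻¹(34) = 20.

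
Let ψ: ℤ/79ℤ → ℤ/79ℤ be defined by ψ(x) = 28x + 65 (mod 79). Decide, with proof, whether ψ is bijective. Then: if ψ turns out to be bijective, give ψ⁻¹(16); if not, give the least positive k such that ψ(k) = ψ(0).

18

Suppose ψ(u) = ψ(v) in ℤ/79ℤ. Then 28u + 65 ≡ 28v + 65 (mod 79), therefore 28(u − v) ≡ 0 (mod 79).
Since gcd(28, 79) = 1, 28 is invertible modulo 79, therefore u − v ≡ 0 (mod 79), i.e. u = v.
We now compute 28⁻¹ mod 79 explicitly. Euclid's algorithm: 79 = 2·28 + 23, 28 = 1·23 + 5, 23 = 4·5 + 3, 5 = 1·3 + 2, 3 = 1·2 + 1; back-substituting gives 1 = 48·28 − 17·79, so 28⁻¹ ≡ 48 (mod 79).
For any y ∈ ℤ/79ℤ, x = 48(y − 65) mod 79 satisfies ψ(x) = 28·48(y − 65) + 65 ≡ y (since 28·48 ≡ 1 mod 79). So every y has a preimage.
Thus ψ is bijective.
Since ψ is bijective, we compute ψ⁻¹(16): solve 28x + 65 ≡ 16 (mod 79), i.e. 28x ≡ 30 (mod 79).
Multiplying by 28⁻¹ = 48 gives x ≡ 48·30 = 1440 = 18·79 + 18 ≡ 18 (mod 79).
Check: ψ(18) = 28·18 + 65 = 569 = 7·79 + 16 ≡ 16 (mod 79).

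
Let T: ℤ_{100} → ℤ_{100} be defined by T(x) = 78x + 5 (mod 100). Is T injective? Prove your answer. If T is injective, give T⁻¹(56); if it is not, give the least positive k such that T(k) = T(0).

50

We have gcd(78, 100) = 2 > 1. Taking s = 0 and t = 50: T(0) = 5 and T(50) = 78·50 + 5 = 3905 ≡ 5 (mod 100).
So T(0) = T(50) while 0 ≠ 50, thus T is not injective.
Since T is not injective, we find the least positive k with T(k) = T(0): this means 78k ≡ 0 (mod 100), i.e. 100 ∣ 78k. Since gcd(78, 100) = 2, dividing through by 2 this holds exactly when 50 ∣ 39k, and as gcd(39, 50) = 1, exactly when 50 ∣ k.
The smallest positive such k is 50.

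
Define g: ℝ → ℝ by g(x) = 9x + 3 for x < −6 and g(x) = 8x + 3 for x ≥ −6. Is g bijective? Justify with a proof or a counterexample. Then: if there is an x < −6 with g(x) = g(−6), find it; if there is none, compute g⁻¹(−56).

Both pieces are strictly increasing (slopes 9 and 8), so each is injective on its own interval.
The left piece maps (−∞, −6) onto (−∞, −51); the right piece maps [−6, ∞) onto [−45, ∞).
The images leave a gap (−51 has no preimage), so g is not surjective, hence not bijective.
Because the two images are disjoint, no x < −6 has g(x) = g(−6), so we compute g⁻¹(−56): −56 lies in (−∞, −51), so solve 9x + 3 = −56: x = (−56 − 3)/9 = −59/9.

-59/9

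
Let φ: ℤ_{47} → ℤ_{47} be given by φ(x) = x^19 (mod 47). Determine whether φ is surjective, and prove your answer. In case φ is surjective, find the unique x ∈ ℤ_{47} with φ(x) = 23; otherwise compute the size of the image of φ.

Since 47 is prime, the nonzero elements of ℤ_{47} form a cyclic group of order 46.
As gcd(19, 46) = 1, raising to the 19th power is a bijection on this group: if x_1^19 ≡ x_2^19 then (x_1x_2^{−1})^19 = 1, and the only element of order dividing gcd(19, 46) = 1 is 1, so x_1 = x_2.
With φ(0) = 0 this makes φ injective on all of ℤ_{47}, hence bijective (finite equal-size domain and codomain). In particular φ is surjective.
Since φ is surjective, we find the preimage of 23. The inverse of x ↦ x^19 on (ℤ_{47})^× is x ↦ x^17, because 19·17 = 323 = 7·46 + 1 ≡ 1 (mod 46) and x^{46} = 1 for x ≠ 0 (Fermat). So φ⁻¹(23) = 23^17 mod 47.
Repeated squaring mod 47: 23^1 ≡ 23, 23^2 ≡ 23² = 529 ≡ 12, 23^4 ≡ 12² = 144 ≡ 3, 23^8 ≡ 3² = 9, 23^16 ≡ 9² = 81 ≡ 34. Since 17 = 16 + 1, 23^17 ≡ 34·23: 34·23 = 782 ≡ 30. So 23^17 ≡ 30 (mod 47).
Hence φ⁻¹(23) = 30.

30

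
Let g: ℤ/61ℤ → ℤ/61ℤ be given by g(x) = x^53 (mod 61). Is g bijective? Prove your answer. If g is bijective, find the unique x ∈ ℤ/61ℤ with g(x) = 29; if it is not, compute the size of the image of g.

21

Since 61 is prime, the nonzero elements of ℤ/61ℤ form a cyclic group of order 60.
As gcd(53, 60) = 1, raising to the 53rd power is a bijection on this group: if a^53 ≡ b^53 then (ab^{−1})^53 = 1, and the only element of order dividing gcd(53, 60) = 1 is 1, so a = b.
With g(0) = 0 this makes g injective on all of ℤ/61ℤ, hence bijective (finite equal-size domain and codomain). In particular g is bijective.
Since g is bijective, we find the preimage of 29. The inverse of x ↦ x^53 on (ℤ/61ℤ)^× is x ↦ x^17, because 53·17 = 901 = 15·60 + 1 ≡ 1 (mod 60) and x^{60} = 1 for x ≠ 0 (Fermat). So g⁻¹(29) = 29^17 mod 61.
Repeated squaring mod 61: 29^1 ≡ 29, 29^2 ≡ 29² = 841 ≡ 48, 29^4 ≡ 48² = 2304 ≡ 47, 29^8 ≡ 47² = 2209 ≡ 13, 29^16 ≡ 13² = 169 ≡ 47. Since 17 = 16 + 1, 29^17 ≡ 47·29: 47·29 = 1363 ≡ 21. So 29^17 ≡ 21 (mod 61).
Hence g⁻¹(29) = 21.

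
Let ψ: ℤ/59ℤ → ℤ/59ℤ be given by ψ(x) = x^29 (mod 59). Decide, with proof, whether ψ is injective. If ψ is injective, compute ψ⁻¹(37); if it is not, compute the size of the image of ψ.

3

ψ(1) = 1^29 = 1.
ψ(3): Repeated squaring mod 59: 3^1 ≡ 3, 3^2 ≡ 3² = 9, 3^4 ≡ 9² = 81 ≡ 22, 3^8 ≡ 22² = 484 ≡ 12, 3^16 ≡ 12² = 144 ≡ 26. Since 29 = 16 + 8 + 4 + 1, 3^29 ≡ 26·12·22·3: 26·12 = 312 ≡ 17, then 17·22 = 374 ≡ 20, then 20·3 = 60 ≡ 1. So 3^29 ≡ 1 (mod 59).
So ψ(1) = ψ(3) = 1 while 1 ≠ 3, thus ψ is not injective.
Since ψ is not injective, we determine |image(ψ)|. Computing x^29 mod 59 for each x (by repeated squaring, reducing mod 59 at every step), the values ψ(0), ψ(1), …, ψ(58) are: 0, 1, 58, 1, 1, 1, 58, 1, 58, 1, 58, 58, 1, 58, 58, 1, 1, 1, 58, 1, 1, 1, 1, 58, 58, 1, 1, 1, 1, 1, 58, 58, 58, 58, 58, 1, 1, 58, 58, 58, 58, 1, 58, 58, 58, 1, 1, 58, 1, 1, 58, 1, 58, 1, 58, 58, 58, 1, 58.
The distinct values are {0, 1, 58}; there are 3 of them.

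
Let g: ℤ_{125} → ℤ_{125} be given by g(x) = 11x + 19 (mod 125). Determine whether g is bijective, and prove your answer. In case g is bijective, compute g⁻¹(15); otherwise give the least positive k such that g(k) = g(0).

Recall: g is injective when g(u) = g(v) forces u = v.
Suppose g(u) = g(v) in ℤ_{125}. Then 11u + 19 ≡ 11v + 19 (mod 125), hence 11(u − v) ≡ 0 (mod 125).
Since gcd(11, 125) = 1, 11 is invertible modulo 125, so u − v ≡ 0 (mod 125), i.e. u = v.
We now compute 11⁻¹ mod 125 explicitly. Euclid's algorithm: 125 = 11·11 + 4, 11 = 2·4 + 3, 4 = 1·3 + 1; back-substituting gives 1 = 91·11 − 8·125, so 11⁻¹ ≡ 91 (mod 125).
Then y ↦ 91(y − 19) is a two-sided inverse to g, so every y ∈ ℤ_{125} has a preimage.
So g is bijective.
Since g is bijective, we find g⁻¹(15): we need 11x ≡ 15 − 19 ≡ 121 (mod 125). Using 11⁻¹ = 91: x ≡ 91·121 = 11011 = 88·125 + 11, so x = 11.
Check: g(11) = 11·11 + 19 = 140 = 1·125 + 15 ≡ 15 (mod 125).

11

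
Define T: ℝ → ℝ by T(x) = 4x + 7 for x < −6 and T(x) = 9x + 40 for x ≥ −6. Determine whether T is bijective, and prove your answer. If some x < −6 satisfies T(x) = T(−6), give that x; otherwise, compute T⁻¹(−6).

-46/9

Both pieces are strictly increasing (slopes 4 and 9), so each is injective on its own interval.
The left piece maps (−∞, −6) onto (−∞, −17); the right piece maps [−6, ∞) onto [−14, ∞).
The images leave a gap (−17 has no preimage), so T is not surjective, hence not bijective.
Because the two images are disjoint, no x < −6 has T(x) = T(−6), so we compute T⁻¹(−6): −6 lies in [−14, ∞), so solve 9x + 40 = −6: x = (−6 − 40)/9 = −46/9.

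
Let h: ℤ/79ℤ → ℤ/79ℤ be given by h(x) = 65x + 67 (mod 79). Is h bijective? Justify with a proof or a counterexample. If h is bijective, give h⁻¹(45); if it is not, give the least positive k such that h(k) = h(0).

Recall: h is injective when h(x_1) = h(x_2) forces x_1 = x_2.
Suppose h(x_1) = h(x_2) in ℤ/79ℤ. Then 65x_1 + 67 ≡ 65x_2 + 67 (mod 79), thus 65(x_1 − x_2) ≡ 0 (mod 79).
Since gcd(65, 79) = 1, 65 is invertible modulo 79, so x_1 − x_2 ≡ 0 (mod 79), i.e. x_1 = x_2.
We now compute 65⁻¹ mod 79 explicitly. Euclid's algorithm: 79 = 1·65 + 14, 65 = 4·14 + 9, 14 = 1·9 + 5, 9 = 1·5 + 4, 5 = 1·4 + 1; back-substituting gives 1 = 62·65 − 51·79, so 65⁻¹ ≡ 62 (mod 79).
For any y ∈ ℤ/79ℤ, x = 62(y − 67) mod 79 satisfies h(x) = 65·62(y − 67) + 67 ≡ y (since 65·62 ≡ 1 mod 79). So every y has a preimage.
Therefore h is bijective.
Since h is bijective, we compute h⁻¹(45): solve 65x + 67 ≡ 45 (mod 79), i.e. 65x ≡ 57 (mod 79).
Multiplying by 65⁻¹ = 62 gives x ≡ 62·57 = 3534 = 44·79 + 58 ≡ 58 (mod 79).
Check: h(58) = 65·58 + 67 = 3837 = 48·79 + 45 ≡ 45 (mod 79).

58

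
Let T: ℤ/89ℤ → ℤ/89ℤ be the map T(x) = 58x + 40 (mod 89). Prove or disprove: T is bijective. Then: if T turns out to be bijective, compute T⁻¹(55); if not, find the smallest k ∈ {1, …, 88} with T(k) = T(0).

If T(x_1) = T(x_2), then 58x_1 ≡ 58x_2 (mod 89). Because gcd(58, 89) = 1, we may cancel 58 to get x_1 ≡ x_2 (mod 89).
We now compute 58⁻¹ mod 89 explicitly. Euclid's algorithm: 89 = 1·58 + 31, 58 = 1·31 + 27, 31 = 1·27 + 4, 27 = 6·4 + 3, 4 = 1·3 + 1; back-substituting gives 1 = 66·58 − 43·89, so 58⁻¹ ≡ 66 (mod 89).
For any y ∈ ℤ/89ℤ, x = 66(y − 40) mod 89 satisfies T(x) = 58·66(y − 40) + 40 ≡ y (since 58·66 ≡ 1 mod 89). So every y has a preimage.
So T is bijective.
Since T is bijective, we find T⁻¹(55): we need 58x ≡ 55 − 40 ≡ 15 (mod 89). Using 58⁻¹ = 66: x ≡ 66·15 = 990 = 11·89 + 11, so x = 11.
Check: T(11) = 58·11 + 40 = 678 = 7·89 + 55 ≡ 55 (mod 89).

11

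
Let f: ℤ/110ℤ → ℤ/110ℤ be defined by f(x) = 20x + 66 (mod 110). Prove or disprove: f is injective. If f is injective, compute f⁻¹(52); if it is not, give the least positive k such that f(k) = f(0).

Recall that injectivity means: for all x_1, x_2 in the domain, f(x_1) = f(x_2) implies x_1 = x_2.
We have gcd(20, 110) = 10 > 1. Taking x_1 = 0 and x_2 = 11: f(0) = 66 and f(11) = 20·11 + 66 = 286 ≡ 66 (mod 110).
So f(0) = f(11) while 0 ≠ 11, hence f is not injective.
Since f is not injective, we find the least positive k with f(k) = f(0): this means 20k ≡ 0 (mod 110), i.e. 110 ∣ 20k. Since gcd(20, 110) = 10, dividing through by 10 this holds exactly when 11 ∣ 2k, and as gcd(2, 11) = 1, exactly when 11 ∣ k.
The smallest positive such k is 11.

11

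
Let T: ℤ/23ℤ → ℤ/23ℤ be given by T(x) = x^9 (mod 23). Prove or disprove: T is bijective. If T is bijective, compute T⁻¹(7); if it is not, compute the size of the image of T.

Since 23 is prime, the nonzero elements of ℤ/23ℤ form a cyclic group of order 22.
As gcd(9, 22) = 1, raising to the 9th power is a bijection on this group: if x_1^9 ≡ x_2^9 then (x_1x_2^{−1})^9 = 1, and the only element of order dividing gcd(9, 22) = 1 is 1, so x_1 = x_2.
With T(0) = 0 this makes T injective on all of ℤ/23ℤ, hence bijective (finite equal-size domain and codomain). In particular T is bijective.
Since T is bijective, we find the preimage of 7. The inverse of x ↦ x^9 on (ℤ/23ℤ)^× is x ↦ x^5, because 9·5 = 45 = 2·22 + 1 ≡ 1 (mod 22) and x^{22} = 1 for x ≠ 0 (Fermat). So T⁻¹(7) = 7^5 mod 23.
Repeated squaring mod 23: 7^1 ≡ 7, 7^2 ≡ 7² = 49 ≡ 3, 7^4 ≡ 3² = 9. Since 5 = 4 + 1, 7^5 ≡ 9·7: 9·7 = 63 ≡ 17. So 7^5 ≡ 17 (mod 23).
Hence T⁻¹(7) = 17.

17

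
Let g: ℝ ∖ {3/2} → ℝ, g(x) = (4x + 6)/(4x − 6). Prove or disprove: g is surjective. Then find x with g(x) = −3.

3/4

If g(x) = 1, cross-multiplying gives 4(4x + 6) = 4(4x − 6), which simplifies to 24 = −24 — false.  So 1 has no preimage and g is not surjective.
Solving g(x) = −3: cross-multiplying gives 4x + 6 = −3(4x − 6), which rearranges to 16x = 12, so x = 3/4.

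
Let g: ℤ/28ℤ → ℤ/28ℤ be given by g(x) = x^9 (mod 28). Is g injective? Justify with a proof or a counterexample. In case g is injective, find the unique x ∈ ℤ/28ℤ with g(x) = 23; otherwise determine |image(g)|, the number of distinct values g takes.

g(2): Repeated squaring mod 28: 2^1 ≡ 2, 2^2 ≡ 2² = 4, 2^4 ≡ 4² = 16, 2^8 ≡ 16² = 256 ≡ 4. Since 9 = 8 + 1, 2^9 ≡ 4·2: 4·2 = 8. So 2^9 ≡ 8 (mod 28).
g(4): Repeated squaring mod 28: 4^1 ≡ 4, 4^2 ≡ 4² = 16, 4^4 ≡ 16² = 256 ≡ 4, 4^8 ≡ 4² = 16. Since 9 = 8 + 1, 4^9 ≡ 16·4: 16·4 = 64 ≡ 8. So 4^9 ≡ 8 (mod 28).
So g(2) = g(4) = 8 while 2 ≠ 4, thus g is not injective.
Since g is not injective, we determine |image(g)|. Computing x^9 mod 28 for each x (by repeated squaring, reducing mod 28 at every step), the values g(0), g(1), …, g(27) are: 0, 1, 8, 27, 8, 13, 20, 7, 8, 1, 20, 15, 20, 13, 0, 15, 8, 13, 8, 27, 20, 21, 8, 15, 20, 1, 20, 27.
The distinct values are {0, 1, 7, 8, 13, 15, 20, 21, 27}; there are 9 of them.

9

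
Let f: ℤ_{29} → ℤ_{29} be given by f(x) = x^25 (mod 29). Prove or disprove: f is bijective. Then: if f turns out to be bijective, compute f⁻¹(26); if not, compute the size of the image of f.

8

Since 29 is prime, the nonzero elements of ℤ_{29} form a cyclic group of order 28.
As gcd(25, 28) = 1, raising to the 25th power is a bijection on this group: if s^25 ≡ t^25 then (st^{−1})^25 = 1, and the only element of order dividing gcd(25, 28) = 1 is 1, so s = t.
With f(0) = 0 this makes f injective on all of ℤ_{29}, hence bijective (finite equal-size domain and codomain). In particular f is bijective.
Since f is bijective, we find the preimage of 26. The inverse of x ↦ x^25 on (ℤ_{29})^× is x ↦ x^9, because 25·9 = 225 = 8·28 + 1 ≡ 1 (mod 28) and x^{28} = 1 for x ≠ 0 (Fermat). So f⁻¹(26) = 26^9 mod 29.
Repeated squaring mod 29: 26^1 ≡ 26, 26^2 ≡ 26² = 676 ≡ 9, 26^4 ≡ 9² = 81 ≡ 23, 26^8 ≡ 23² = 529 ≡ 7. Since 9 = 8 + 1, 26^9 ≡ 7·26: 7·26 = 182 ≡ 8. So 26^9 ≡ 8 (mod 29).
Hence f⁻¹(26) = 8.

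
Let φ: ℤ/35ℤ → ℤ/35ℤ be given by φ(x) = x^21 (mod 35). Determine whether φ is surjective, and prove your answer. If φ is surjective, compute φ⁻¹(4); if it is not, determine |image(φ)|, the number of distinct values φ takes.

15

φ(4): Repeated squaring mod 35: 4^1 ≡ 4, 4^2 ≡ 4² = 16, 4^4 ≡ 16² = 256 ≡ 11, 4^8 ≡ 11² = 121 ≡ 16, 4^16 ≡ 16² = 256 ≡ 11. Since 21 = 16 + 4 + 1, 4^21 ≡ 11·11·4: 11·11 = 121 ≡ 16, then 16·4 = 64 ≡ 29. So 4^21 ≡ 29 (mod 35).
φ(9): Repeated squaring mod 35: 9^1 ≡ 9, 9^2 ≡ 9² = 81 ≡ 11, 9^4 ≡ 11² = 121 ≡ 16, 9^8 ≡ 16² = 256 ≡ 11, 9^16 ≡ 11² = 121 ≡ 16. Since 21 = 16 + 4 + 1, 9^21 ≡ 16·16·9: 16·16 = 256 ≡ 11, then 11·9 = 99 ≡ 29. So 9^21 ≡ 29 (mod 35).
So φ(4) = φ(9) = 29 while 4 ≠ 9, therefore φ is not injective.
A non-injective map from the 35-element set ℤ/35ℤ to itself takes at most 34 distinct values, so it cannot be surjective. Thus φ is not surjective.
Since φ is not surjective, we determine |image(φ)|. Computing x^21 mod 35 for each x (by repeated squaring, reducing mod 35 at every step), the values φ(0), φ(1), …, φ(34) are: 0, 1, 22, 13, 29, 20, 6, 7, 8, 29, 20, 1, 27, 13, 14, 15, 1, 27, 8, 34, 20, 21, 22, 8, 34, 15, 6, 27, 28, 29, 15, 6, 22, 13, 34.
The distinct values are {0, 1, 6, 7, 8, 13, 14, 15, 20, 21, 22, 27, 28, 29, 34}; there are 15 of them.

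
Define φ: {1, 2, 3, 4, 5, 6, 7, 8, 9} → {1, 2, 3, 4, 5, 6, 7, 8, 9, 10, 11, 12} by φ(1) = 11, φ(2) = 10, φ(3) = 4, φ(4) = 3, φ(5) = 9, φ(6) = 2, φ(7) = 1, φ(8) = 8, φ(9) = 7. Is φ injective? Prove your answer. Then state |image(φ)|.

9

The values φ(1), …, φ(9) are 11, 10, 4, 3, 9, 2, 1, 8, 7 — all distinct.
So φ(s) = φ(t) only when s = t, and φ is injective.
The image of φ is {1, 2, 3, 4, 7, 8, 9, 10, 11}, which has 9 elements.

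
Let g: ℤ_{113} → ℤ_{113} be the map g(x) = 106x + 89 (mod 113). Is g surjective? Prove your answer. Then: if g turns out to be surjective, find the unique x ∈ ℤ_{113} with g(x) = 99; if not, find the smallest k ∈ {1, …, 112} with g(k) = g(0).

Since gcd(106, 113) = 1, 106 is invertible modulo 113. Euclid's algorithm: 113 = 1·106 + 7, 106 = 15·7 + 1; back-substituting gives 1 = 16·106 − 15·113, so 106⁻¹ ≡ 16 (mod 113).
For any y ∈ ℤ_{113}, x = 16(y − 89) mod 113 satisfies g(x) = 106·16(y − 89) + 89 ≡ y (since 106·16 ≡ 1 mod 113). So every y has a preimage.
Thus g is surjective.
Since g is surjective, we compute g⁻¹(99): solve 106x + 89 ≡ 99 (mod 113), i.e. 106x ≡ 10 (mod 113).
Multiplying by 106⁻¹ = 16 gives x ≡ 16·10 = 160 = 1·113 + 47 ≡ 47 (mod 113).
Check: g(47) = 106·47 + 89 = 5071 = 44·113 + 99 ≡ 99 (mod 113).

47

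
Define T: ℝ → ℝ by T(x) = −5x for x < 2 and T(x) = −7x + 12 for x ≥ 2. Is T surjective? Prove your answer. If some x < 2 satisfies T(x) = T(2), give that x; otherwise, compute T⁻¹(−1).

2/5

Both pieces are strictly decreasing (slopes −5 and −7), so each is injective on its own interval.
The left piece maps (−∞, 2) onto (−10, ∞); the right piece maps [2, ∞) onto (−∞, −2].
The union (−10, ∞) ∪ (−∞, −2] covers ℝ, so T is surjective.
For the follow-up: the images overlap, so an x < 2 with T(x) = T(2) exists. T(2) = −2; solving −5x = −2 for x < 2 gives x = (−2 − 0)/(−5) = 2/5.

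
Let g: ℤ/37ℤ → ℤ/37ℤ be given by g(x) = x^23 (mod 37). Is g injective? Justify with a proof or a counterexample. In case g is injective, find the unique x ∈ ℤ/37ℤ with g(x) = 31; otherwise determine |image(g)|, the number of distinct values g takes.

Since 37 is prime, the nonzero elements of ℤ/37ℤ form a cyclic group of order 36.
As gcd(23, 36) = 1, raising to the 23rd power is a bijection on this group: if x_1^23 ≡ x_2^23 then (x_1x_2^{−1})^23 = 1, and the only element of order dividing gcd(23, 36) = 1 is 1, so x_1 = x_2.
With g(0) = 0 this makes g injective on all of ℤ/37ℤ, hence bijective (finite equal-size domain and codomain). In particular g is injective.
Since g is injective, we find the preimage of 31. The inverse of x ↦ x^23 on (ℤ/37ℤ)^× is x ↦ x^11, because 23·11 = 253 = 7·36 + 1 ≡ 1 (mod 36) and x^{36} = 1 for x ≠ 0 (Fermat). So g⁻¹(31) = 31^11 mod 37.
Repeated squaring mod 37: 31^1 ≡ 31, 31^2 ≡ 31² = 961 ≡ 36, 31^4 ≡ 36² = 1296 ≡ 1, 31^8 ≡ 1² = 1. Since 11 = 8 + 2 + 1, 31^11 ≡ 1·36·31: 1·36 = 36, then 36·31 = 1116 ≡ 6. So 31^11 ≡ 6 (mod 37).
Hence g⁻¹(31) = 6.

6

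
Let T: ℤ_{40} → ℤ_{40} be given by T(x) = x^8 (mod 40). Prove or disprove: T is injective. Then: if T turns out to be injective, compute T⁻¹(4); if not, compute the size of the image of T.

T(1) = 1^8 = 1.
T(3): Repeated squaring mod 40: 3^1 ≡ 3, 3^2 ≡ 3² = 9, 3^4 ≡ 9² = 81 ≡ 1, 3^8 ≡ 1² = 1. So 3^8 ≡ 1 (mod 40).
So T(1) = T(3) = 1 while 1 ≠ 3, therefore T is not injective.
Since T is not injective, we determine |image(T)|. Computing x^8 mod 40 for each x (by repeated squaring, reducing mod 40 at every step), the values T(0), T(1), …, T(39) are: 0, 1, 16, 1, 16, 25, 16, 1, 16, 1, 0, 1, 16, 1, 16, 25, 16, 1, 16, 1, 0, 1, 16, 1, 16, 25, 16, 1, 16, 1, 0, 1, 16, 1, 16, 25, 16, 1, 16, 1.
The distinct values are {0, 1, 16, 25}; there are 4 of them.

4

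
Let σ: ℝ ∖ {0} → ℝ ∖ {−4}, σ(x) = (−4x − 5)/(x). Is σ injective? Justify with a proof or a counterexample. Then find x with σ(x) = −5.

Suppose σ(x_1) = σ(x_2). Cross-multiplying: (−4x_1 − 5)(x_2) = (−4x_2 − 5)(x_1).
Expanding both sides and cancelling the symmetric terms leaves 5·(x_1 − x_2) = 0. Since 5 ≠ 0, x_1 = x_2. Hence σ is injective.
Solving σ(x) = −5: cross-multiplying gives −4x − 5 = −5(x), which rearranges to 1x = 5, so x = 5.

5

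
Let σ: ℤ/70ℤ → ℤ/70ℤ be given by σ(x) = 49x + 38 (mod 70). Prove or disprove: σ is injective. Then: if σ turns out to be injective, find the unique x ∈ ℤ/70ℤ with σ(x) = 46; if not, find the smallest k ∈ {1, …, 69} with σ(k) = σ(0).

10

Recall: σ is injective when σ(a) = σ(b) forces a = b.
We have gcd(49, 70) = 7 > 1. Taking a = 0 and b = 10: σ(0) = 38 and σ(10) = 49·10 + 38 = 528 ≡ 38 (mod 70).
So σ(0) = σ(10) while 0 ≠ 10, therefore σ is not injective.
Since σ is not injective, we find the least positive k with σ(k) = σ(0): this means 49k ≡ 0 (mod 70), i.e. 70 ∣ 49k. Since gcd(49, 70) = 7, dividing through by 7 this holds exactly when 10 ∣ 7k, and as gcd(7, 10) = 1, exactly when 10 ∣ k.
The smallest positive such k is 10.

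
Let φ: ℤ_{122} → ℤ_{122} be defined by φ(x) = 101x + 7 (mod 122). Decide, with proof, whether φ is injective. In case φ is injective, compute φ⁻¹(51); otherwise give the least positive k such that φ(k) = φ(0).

56

If φ(a) = φ(b), then 101a ≡ 101b (mod 122). Because gcd(101, 122) = 1, we may cancel 101 to get a ≡ b (mod 122).
So φ is injective.
We now compute 101⁻¹ mod 122 explicitly. Euclid's algorithm: 122 = 1·101 + 21, 101 = 4·21 + 17, 21 = 1·17 + 4, 17 = 4·4 + 1; back-substituting gives 1 = 29·101 − 24·122, so 101⁻¹ ≡ 29 (mod 122).
Since φ is injective, we compute φ⁻¹(51): solve 101x + 7 ≡ 51 (mod 122), i.e. 101x ≡ 44 (mod 122).
Multiplying by 101⁻¹ = 29 gives x ≡ 29·44 = 1276 = 10·122 + 56 ≡ 56 (mod 122).
Check: φ(56) = 101·56 + 7 = 5663 = 46·122 + 51 ≡ 51 (mod 122).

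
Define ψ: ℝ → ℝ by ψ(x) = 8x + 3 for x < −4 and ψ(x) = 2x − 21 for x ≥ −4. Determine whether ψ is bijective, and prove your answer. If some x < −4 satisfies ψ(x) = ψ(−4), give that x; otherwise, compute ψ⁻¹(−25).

Both pieces are strictly increasing (slopes 8 and 2), so each is injective on its own interval.
The left piece maps (−∞, −4) onto (−∞, −29); the right piece maps [−4, ∞) onto [−29, ∞).
Since −29 = −29, the images partition ℝ: ψ is injective and surjective, hence bijective.
Because the two images are disjoint, no x < −4 has ψ(x) = ψ(−4), so we compute ψ⁻¹(−25): −25 lies in [−29, ∞), so solve 2x − 21 = −25: x = (−25 + 21)/2 = −2.

-2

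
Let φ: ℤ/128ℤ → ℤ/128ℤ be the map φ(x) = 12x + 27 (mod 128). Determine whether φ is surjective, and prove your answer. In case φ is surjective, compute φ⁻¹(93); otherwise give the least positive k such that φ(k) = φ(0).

32

Since gcd(12, 128) = 4, we have 12x ≡ 0 (mod 4) for all x, so φ(x) ≡ 3 (mod 4).
But 0 ≢ 3 (mod 4), so 0 ∈ ℤ/128ℤ has no preimage. Hence φ is not surjective.
Since φ is not surjective, we find the least positive k with φ(k) = φ(0): this means 12k ≡ 0 (mod 128), i.e. 128 ∣ 12k. Since gcd(12, 128) = 4, dividing through by 4 this holds exactly when 32 ∣ 3k, and as gcd(3, 32) = 1, exactly when 32 ∣ k.
The smallest positive such k is 32.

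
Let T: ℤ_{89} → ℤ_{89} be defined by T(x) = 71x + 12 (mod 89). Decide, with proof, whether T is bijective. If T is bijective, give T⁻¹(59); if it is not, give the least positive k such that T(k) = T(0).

32

Recall: T is injective when T(x_1) = T(x_2) forces x_1 = x_2.
If T(x_1) = T(x_2), then 71x_1 ≡ 71x_2 (mod 89). Because gcd(71, 89) = 1, we may cancel 71 to get x_1 ≡ x_2 (mod 89).
We now compute 71⁻¹ mod 89 explicitly. Euclid's algorithm: 89 = 1·71 + 18, 71 = 3·18 + 17, 18 = 1·17 + 1; back-substituting gives 1 = 84·71 − 67·89, so 71⁻¹ ≡ 84 (mod 89).
Then y ↦ 84(y − 12) is a two-sided inverse to T, so every y ∈ ℤ_{89} has a preimage.
Thus T is bijective.
Since T is bijective, we compute T⁻¹(59): solve 71x + 12 ≡ 59 (mod 89), i.e. 71x ≡ 47 (mod 89).
Multiplying by 71⁻¹ = 84 gives x ≡ 84·47 = 3948 = 44·89 + 32 ≡ 32 (mod 89).
Check: T(32) = 71·32 + 12 = 2284 = 25·89 + 59 ≡ 59 (mod 89).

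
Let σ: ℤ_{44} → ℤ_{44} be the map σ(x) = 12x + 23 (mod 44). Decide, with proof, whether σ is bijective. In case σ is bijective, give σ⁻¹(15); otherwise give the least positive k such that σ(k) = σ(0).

11

Recall: injectivity means: for all a, b in the domain, σ(a) = σ(b) implies a = b.
We have gcd(12, 44) = 4 > 1. Taking a = 0 and b = 11: σ(0) = 23 and σ(11) = 12·11 + 23 = 155 ≡ 23 (mod 44).
So σ(0) = σ(11) while 0 ≠ 11, thus σ is not injective, hence not bijective.
Since σ is not bijective, we find the least positive k with σ(k) = σ(0): this means 12k ≡ 0 (mod 44), i.e. 44 ∣ 12k. Since gcd(12, 44) = 4, dividing through by 4 this holds exactly when 11 ∣ 3k, and as gcd(3, 11) = 1, exactly when 11 ∣ k.
The smallest positive such k is 11.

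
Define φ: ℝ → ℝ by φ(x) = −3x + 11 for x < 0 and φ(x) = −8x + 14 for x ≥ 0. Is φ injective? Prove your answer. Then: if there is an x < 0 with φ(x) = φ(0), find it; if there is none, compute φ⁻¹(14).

-1

Both pieces are strictly decreasing (slopes −3 and −8), so each is injective on its own interval.
The left piece maps (−∞, 0) onto (11, ∞); the right piece maps [0, ∞) onto (−∞, 14].
These images overlap. In particular φ(0) = 14 (right piece), and solving −3x + 11 = 14 on the left piece gives x = −1 < 0.
So φ(−1) = φ(0) with −1 ≠ 0, and φ is not injective. This x = −1 is the requested value below 0.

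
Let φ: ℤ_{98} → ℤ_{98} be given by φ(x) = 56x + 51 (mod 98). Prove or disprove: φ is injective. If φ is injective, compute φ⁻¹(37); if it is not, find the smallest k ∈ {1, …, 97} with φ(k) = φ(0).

We have gcd(56, 98) = 14 > 1. Taking x_1 = 0 and x_2 = 7: φ(0) = 51 and φ(7) = 56·7 + 51 = 443 ≡ 51 (mod 98).
So φ(0) = φ(7) while 0 ≠ 7, so φ is not injective.
Since φ is not injective, we find the least positive k with φ(k) = φ(0): this means 56k ≡ 0 (mod 98), i.e. 98 ∣ 56k. Since gcd(56, 98) = 14, dividing through by 14 this holds exactly when 7 ∣ 4k, and as gcd(4, 7) = 1, exactly when 7 ∣ k.
The smallest positive such k is 7.

7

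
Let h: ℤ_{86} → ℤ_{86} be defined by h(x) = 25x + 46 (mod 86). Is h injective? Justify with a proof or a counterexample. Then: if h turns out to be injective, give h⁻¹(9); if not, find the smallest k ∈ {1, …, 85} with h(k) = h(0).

57

If h(x_1) = h(x_2), then 25x_1 ≡ 25x_2 (mod 86). Because gcd(25, 86) = 1, we may cancel 25 to get x_1 ≡ x_2 (mod 86).
So h is injective.
We now compute 25⁻¹ mod 86 explicitly. Euclid's algorithm: 86 = 3·25 + 11, 25 = 2·11 + 3, 11 = 3·3 + 2, 3 = 1·2 + 1; back-substituting gives 1 = 31·25 − 9·86, so 25⁻¹ ≡ 31 (mod 86).
Since h is injective, we find h⁻¹(9): we need 25x ≡ 9 − 46 ≡ 49 (mod 86). Using 25⁻¹ = 31: x ≡ 31·49 = 1519 = 17·86 + 57, so x = 57.
Check: h(57) = 25·57 + 46 = 1471 = 17·86 + 9 ≡ 9 (mod 86).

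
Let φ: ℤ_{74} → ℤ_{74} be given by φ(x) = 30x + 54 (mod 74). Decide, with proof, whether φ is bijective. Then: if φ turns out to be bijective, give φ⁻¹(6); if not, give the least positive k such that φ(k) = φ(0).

We have gcd(30, 74) = 2 > 1. Taking x_1 = 0 and x_2 = 37: φ(0) = 54 and φ(37) = 30·37 + 54 = 1164 ≡ 54 (mod 74).
So φ(0) = φ(37) while 0 ≠ 37, therefore φ is not injective, hence not bijective.
Since φ is not bijective, we find the least positive k with φ(k) = φ(0): this means 30k ≡ 0 (mod 74), i.e. 74 ∣ 30k. Since gcd(30, 74) = 2, dividing through by 2 this holds exactly when 37 ∣ 15k, and as gcd(15, 37) = 1, exactly when 37 ∣ k.
The smallest positive such k is 37.

37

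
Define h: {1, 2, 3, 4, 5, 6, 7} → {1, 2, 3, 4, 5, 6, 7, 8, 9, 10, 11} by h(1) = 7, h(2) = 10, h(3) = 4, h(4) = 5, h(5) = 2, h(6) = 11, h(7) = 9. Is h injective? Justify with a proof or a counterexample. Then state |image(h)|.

The values h(1), …, h(7) are 7, 10, 4, 5, 2, 11, 9 — all distinct.
So h(x_1) = h(x_2) only when x_1 = x_2, and h is injective.
The image of h is {2, 4, 5, 7, 9, 10, 11}, which has 7 elements.

7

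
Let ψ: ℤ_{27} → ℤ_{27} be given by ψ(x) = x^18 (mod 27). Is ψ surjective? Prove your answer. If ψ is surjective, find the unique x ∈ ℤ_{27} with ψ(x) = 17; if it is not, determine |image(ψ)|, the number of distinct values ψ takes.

2

ψ(1) = 1^18 = 1.
ψ(2): Repeated squaring mod 27: 2^1 ≡ 2, 2^2 ≡ 2² = 4, 2^4 ≡ 4² = 16, 2^8 ≡ 16² = 256 ≡ 13, 2^16 ≡ 13² = 169 ≡ 7. Since 18 = 16 + 2, 2^18 ≡ 7·4: 7·4 = 28 ≡ 1. So 2^18 ≡ 1 (mod 27).
So ψ(1) = ψ(2) = 1 while 1 ≠ 2, so ψ is not injective.
A non-injective map from the 27-element set ℤ_{27} to itself takes at most 26 distinct values, so it cannot be surjective. So ψ is not surjective.
Since ψ is not surjective, we determine |image(ψ)|. Computing x^18 mod 27 for each x (by repeated squaring, reducing mod 27 at every step), the values ψ(0), ψ(1), …, ψ(26) are: 0, 1, 1, 0, 1, 1, 0, 1, 1, 0, 1, 1, 0, 1, 1, 0, 1, 1, 0, 1, 1, 0, 1, 1, 0, 1, 1.
The distinct values are {0, 1}; there are 2 of them.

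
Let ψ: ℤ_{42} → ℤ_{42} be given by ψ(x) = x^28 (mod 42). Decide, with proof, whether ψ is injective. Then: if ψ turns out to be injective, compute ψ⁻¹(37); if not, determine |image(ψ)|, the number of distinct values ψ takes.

ψ(4): Repeated squaring mod 42: 4^1 ≡ 4, 4^2 ≡ 4² = 16, 4^4 ≡ 16² = 256 ≡ 4, 4^8 ≡ 4² = 16, 4^16 ≡ 16² = 256 ≡ 4. Since 28 = 16 + 8 + 4, 4^28 ≡ 4·16·4: 4·16 = 64 ≡ 22, then 22·4 = 88 ≡ 4. So 4^28 ≡ 4 (mod 42).
ψ(10): Repeated squaring mod 42: 10^1 ≡ 10, 10^2 ≡ 10² = 100 ≡ 16, 10^4 ≡ 16² = 256 ≡ 4, 10^8 ≡ 4² = 16, 10^16 ≡ 16² = 256 ≡ 4. Since 28 = 16 + 8 + 4, 10^28 ≡ 4·16·4: 4·16 = 64 ≡ 22, then 22·4 = 88 ≡ 4. So 10^28 ≡ 4 (mod 42).
So ψ(4) = ψ(10) = 4 while 4 ≠ 10, therefore ψ is not injective.
Since ψ is not injective, we determine |image(ψ)|. Computing x^28 mod 42 for each x (by repeated squaring, reducing mod 42 at every step), the values ψ(0), ψ(1), …, ψ(41) are: 0, 1, 16, 39, 4, 37, 36, 7, 22, 9, 4, 25, 30, 1, 28, 15, 16, 25, 18, 37, 22, 21, 22, 37, 18, 25, 16, 15, 28, 1, 30, 25, 4, 9, 22, 7, 36, 37, 4, 39, 16, 1.
The distinct values are {0, 1, 4, 7, 9, 15, 16, 18, 21, 22, 25, 28, 30, 36, 37, 39}; there are 16 of them.

16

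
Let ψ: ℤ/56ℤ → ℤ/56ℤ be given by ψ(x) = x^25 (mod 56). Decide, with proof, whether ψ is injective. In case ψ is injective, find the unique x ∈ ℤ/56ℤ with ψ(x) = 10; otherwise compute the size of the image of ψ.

ψ(0) = 0^25 = 0.
ψ(14): Repeated squaring mod 56: 14^1 ≡ 14, 14^2 ≡ 14² = 196 ≡ 28, 14^4 ≡ 28² = 784 ≡ 0, 14^8 ≡ 0² = 0, 14^16 ≡ 0² = 0. Since 25 = 16 + 8 + 1, 14^25 ≡ 0·0·14: 0·0 = 0, then 0·14 = 0. So 14^25 ≡ 0 (mod 56).
So ψ(0) = ψ(14) = 0 while 0 ≠ 14, therefore ψ is not injective.
Since ψ is not injective, we determine |image(ψ)|. Computing x^25 mod 56 for each x (by repeated squaring, reducing mod 56 at every step), the values ψ(0), ψ(1), …, ψ(55) are: 0, 1, 16, 3, 32, 5, 48, 7, 8, 9, 24, 11, 40, 13, 0, 15, 16, 17, 32, 19, 48, 21, 8, 23, 24, 25, 40, 27, 0, 29, 16, 31, 32, 33, 48, 35, 8, 37, 24, 39, 40, 41, 0, 43, 16, 45, 32, 47, 48, 49, 8, 51, 24, 53, 40, 55.
The distinct values are {0, 1, 3, 5, 7, 8, 9, 11, 13, 15, 16, 17, 19, 21, 23, 24, 25, 27, 29, 31, 32, 33, 35, 37, 39, 40, 41, 43, 45, 47, 48, 49, 51, 53, 55}; there are 35 of them.

35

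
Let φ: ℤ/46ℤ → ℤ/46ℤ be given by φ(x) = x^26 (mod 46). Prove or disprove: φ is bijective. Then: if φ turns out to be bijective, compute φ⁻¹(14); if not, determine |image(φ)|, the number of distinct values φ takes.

24

φ(22): Repeated squaring mod 46: 22^1 ≡ 22, 22^2 ≡ 22² = 484 ≡ 24, 22^4 ≡ 24² = 576 ≡ 24, 22^8 ≡ 24² = 576 ≡ 24, 22^16 ≡ 24² = 576 ≡ 24. Since 26 = 16 + 8 + 2, 22^26 ≡ 24·24·24: 24·24 = 576 ≡ 24, then 24·24 = 576 ≡ 24. So 22^26 ≡ 24 (mod 46).
φ(24): Repeated squaring mod 46: 24^1 ≡ 24, 24^2 ≡ 24² = 576 ≡ 24, 24^4 ≡ 24² = 576 ≡ 24, 24^8 ≡ 24² = 576 ≡ 24, 24^16 ≡ 24² = 576 ≡ 24. Since 26 = 16 + 8 + 2, 24^26 ≡ 24·24·24: 24·24 = 576 ≡ 24, then 24·24 = 576 ≡ 24. So 24^26 ≡ 24 (mod 46).
So φ(22) = φ(24) = 24 while 22 ≠ 24, so φ is not injective, hence not bijective.
Since φ is not bijective, we determine |image(φ)|. Computing x^26 mod 46 for each x (by repeated squaring, reducing mod 46 at every step), the values φ(0), φ(1), …, φ(45) are: 0, 1, 16, 35, 26, 27, 8, 9, 2, 29, 18, 13, 36, 41, 6, 25, 32, 31, 4, 3, 12, 39, 24, 23, 24, 39, 12, 3, 4, 31, 32, 25, 6, 41, 36, 13, 18, 29, 2, 9, 8, 27, 26, 35, 16, 1.
The distinct values are {0, 1, 2, 3, 4, 6, 8, 9, 12, 13, 16, 18, 23, 24, 25, 26, 27, 29, 31, 32, 35, 36, 39, 41}; there are 24 of them.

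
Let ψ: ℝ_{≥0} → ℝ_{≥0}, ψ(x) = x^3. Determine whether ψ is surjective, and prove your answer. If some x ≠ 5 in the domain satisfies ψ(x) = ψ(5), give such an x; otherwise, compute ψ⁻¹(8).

For any y ∈ ℝ_{≥0}, x = y^{1/3} ∈ ℝ_{≥0} gives ψ(x) = y, so ψ is surjective.
Since x ↦ x^3 is strictly increasing on ℝ_{≥0}, it is injective there, so no x ≠ 5 in the domain has ψ(x) = ψ(5). We therefore compute ψ⁻¹(8) = 8^{1/3} = 2 (indeed 2^3 = 8).

2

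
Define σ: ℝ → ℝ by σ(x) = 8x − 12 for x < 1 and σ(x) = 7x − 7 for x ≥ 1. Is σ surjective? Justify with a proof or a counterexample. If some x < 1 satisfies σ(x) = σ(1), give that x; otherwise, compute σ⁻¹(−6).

Both pieces are strictly increasing (slopes 8 and 7), so each is injective on its own interval.
The left piece maps (−∞, 1) onto (−∞, −4); the right piece maps [1, ∞) onto [0, ∞).
The union (−∞, −4) ∪ [0, ∞) omits the interval between −4 and 0; in particular −4 has no preimage. So σ is not surjective.
Because the two images are disjoint, no x < 1 has σ(x) = σ(1), so we compute σ⁻¹(−6): −6 lies in (−∞, −4), so solve 8x − 12 = −6: x = (−6 + 12)/8 = 3/4.

3/4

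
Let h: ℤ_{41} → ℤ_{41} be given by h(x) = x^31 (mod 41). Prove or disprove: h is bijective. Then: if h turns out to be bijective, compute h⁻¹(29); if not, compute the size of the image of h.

Since 41 is prime, the nonzero elements of ℤ_{41} form a cyclic group of order 40.
As gcd(31, 40) = 1, raising to the 31st power is a bijection on this group: if u^31 ≡ v^31 then (uv^{−1})^31 = 1, and the only element of order dividing gcd(31, 40) = 1 is 1, so u = v.
With h(0) = 0 this makes h injective on all of ℤ_{41}, hence bijective (finite equal-size domain and codomain). In particular h is bijective.
Since h is bijective, we find the preimage of 29. The inverse of x ↦ x^31 on (ℤ_{41})^× is x ↦ x^31, because 31·31 = 961 = 24·40 + 1 ≡ 1 (mod 40) and x^{40} = 1 for x ≠ 0 (Fermat). So h⁻¹(29) = 29^31 mod 41.
Repeated squaring mod 41: 29^1 ≡ 29, 29^2 ≡ 29² = 841 ≡ 21, 29^4 ≡ 21² = 441 ≡ 31, 29^8 ≡ 31² = 961 ≡ 18, 29^16 ≡ 18² = 324 ≡ 37. Since 31 = 16 + 8 + 4 + 2 + 1, 29^31 ≡ 37·18·31·21·29: 37·18 = 666 ≡ 10, then 10·31 = 310 ≡ 23, then 23·21 = 483 ≡ 32, then 32·29 = 928 ≡ 26. So 29^31 ≡ 26 (mod 41).
Hence h⁻¹(29) = 26.

26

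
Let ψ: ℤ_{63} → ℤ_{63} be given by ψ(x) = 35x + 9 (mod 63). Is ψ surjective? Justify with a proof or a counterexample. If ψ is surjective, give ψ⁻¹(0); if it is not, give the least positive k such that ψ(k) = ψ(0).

9

Since gcd(35, 63) = 7, we have 35x ≡ 0 (mod 7) for all x, so ψ(x) ≡ 2 (mod 7).
But 0 ≢ 2 (mod 7), so 0 ∈ ℤ_{63} has no preimage. Thus ψ is not surjective.
Since ψ is not surjective, we find the least positive k with ψ(k) = ψ(0): this means 35k ≡ 0 (mod 63), i.e. 63 ∣ 35k. Since gcd(35, 63) = 7, dividing through by 7 this holds exactly when 9 ∣ 5k, and as gcd(5, 9) = 1, exactly when 9 ∣ k.
The smallest positive such k is 9.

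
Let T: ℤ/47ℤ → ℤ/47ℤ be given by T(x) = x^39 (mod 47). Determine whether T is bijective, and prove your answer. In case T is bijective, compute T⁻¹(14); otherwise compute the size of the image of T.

Since 47 is prime, the nonzero elements of ℤ/47ℤ form a cyclic group of order 46.
As gcd(39, 46) = 1, raising to the 39th power is a bijection on this group: if s^39 ≡ t^39 then (st^{−1})^39 = 1, and the only element of order dividing gcd(39, 46) = 1 is 1, so s = t.
With T(0) = 0 this makes T injective on all of ℤ/47ℤ, hence bijective (finite equal-size domain and codomain). In particular T is bijective.
Since T is bijective, we find the preimage of 14. The inverse of x ↦ x^39 on (ℤ/47ℤ)^× is x ↦ x^13, because 39·13 = 507 = 11·46 + 1 ≡ 1 (mod 46) and x^{46} = 1 for x ≠ 0 (Fermat). So T⁻¹(14) = 14^13 mod 47.
Repeated squaring mod 47: 14^1 ≡ 14, 14^2 ≡ 14² = 196 ≡ 8, 14^4 ≡ 8² = 64 ≡ 17, 14^8 ≡ 17² = 289 ≡ 7. Since 13 = 8 + 4 + 1, 14^13 ≡ 7·17·14: 7·17 = 119 ≡ 25, then 25·14 = 350 ≡ 21. So 14^13 ≡ 21 (mod 47).
Hence T⁻¹(14) = 21.

21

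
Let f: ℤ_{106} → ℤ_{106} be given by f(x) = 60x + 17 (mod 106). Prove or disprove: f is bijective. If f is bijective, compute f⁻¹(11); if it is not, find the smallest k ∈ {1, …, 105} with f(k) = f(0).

53

Recall: f is injective if f(s) = f(t) implies s = t.
We have gcd(60, 106) = 2 > 1. Taking s = 0 and t = 53: f(0) = 17 and f(53) = 60·53 + 17 = 3197 ≡ 17 (mod 106).
So f(0) = f(53) while 0 ≠ 53, therefore f is not injective, hence not bijective.
Since f is not bijective, we find the least positive k with f(k) = f(0): this means 60k ≡ 0 (mod 106), i.e. 106 ∣ 60k. Since gcd(60, 106) = 2, dividing through by 2 this holds exactly when 53 ∣ 30k, and as gcd(30, 53) = 1, exactly when 53 ∣ k.
The smallest positive such k is 53.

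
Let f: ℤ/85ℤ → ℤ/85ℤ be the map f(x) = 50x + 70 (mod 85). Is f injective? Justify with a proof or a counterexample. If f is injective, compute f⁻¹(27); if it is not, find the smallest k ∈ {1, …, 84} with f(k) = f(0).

By definition, f is injective if f(u) = f(v) implies u = v.
We have gcd(50, 85) = 5 > 1. Taking u = 0 and v = 17: f(0) = 70 and f(17) = 50·17 + 70 = 920 ≡ 70 (mod 85).
So f(0) = f(17) while 0 ≠ 17, hence f is not injective.
Since f is not injective, we find the least positive k with f(k) = f(0): this means 50k ≡ 0 (mod 85), i.e. 85 ∣ 50k. Since gcd(50, 85) = 5, dividing through by 5 this holds exactly when 17 ∣ 10k, and as gcd(10, 17) = 1, exactly when 17 ∣ k.
The smallest positive such k is 17.

17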